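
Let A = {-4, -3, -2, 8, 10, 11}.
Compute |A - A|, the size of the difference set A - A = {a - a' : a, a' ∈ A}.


A - A = {a - a' : a, a' ∈ A}; |A| = 6.
Bounds: 2|A|-1 ≤ |A - A| ≤ |A|² - |A| + 1, i.e. 11 ≤ |A - A| ≤ 31.
Note: 0 ∈ A - A always (from a - a). The set is symmetric: if d ∈ A - A then -d ∈ A - A.
Enumerate nonzero differences d = a - a' with a > a' (then include -d):
Positive differences: {1, 2, 3, 10, 11, 12, 13, 14, 15}
Full difference set: {0} ∪ (positive diffs) ∪ (negative diffs).
|A - A| = 1 + 2·9 = 19 (matches direct enumeration: 19).

|A - A| = 19


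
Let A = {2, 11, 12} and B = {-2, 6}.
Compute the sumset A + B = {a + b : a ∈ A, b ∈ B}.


A + B = {a + b : a ∈ A, b ∈ B}.
Enumerate all |A|·|B| = 3·2 = 6 pairs (a, b) and collect distinct sums.
a = 2: 2+-2=0, 2+6=8
a = 11: 11+-2=9, 11+6=17
a = 12: 12+-2=10, 12+6=18
Collecting distinct sums: A + B = {0, 8, 9, 10, 17, 18}
|A + B| = 6

A + B = {0, 8, 9, 10, 17, 18}


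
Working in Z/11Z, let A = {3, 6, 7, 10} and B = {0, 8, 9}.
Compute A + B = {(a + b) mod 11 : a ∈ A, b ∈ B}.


Work in Z/11Z: reduce every sum a + b modulo 11.
Enumerate all 12 pairs:
a = 3: 3+0=3, 3+8=0, 3+9=1
a = 6: 6+0=6, 6+8=3, 6+9=4
a = 7: 7+0=7, 7+8=4, 7+9=5
a = 10: 10+0=10, 10+8=7, 10+9=8
Distinct residues collected: {0, 1, 3, 4, 5, 6, 7, 8, 10}
|A + B| = 9 (out of 11 total residues).

A + B = {0, 1, 3, 4, 5, 6, 7, 8, 10}


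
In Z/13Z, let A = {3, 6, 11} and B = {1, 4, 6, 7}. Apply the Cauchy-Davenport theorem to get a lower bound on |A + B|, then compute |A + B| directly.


Cauchy-Davenport: |A + B| ≥ min(p, |A| + |B| - 1) for A, B nonempty in Z/pZ.
|A| = 3, |B| = 4, p = 13.
CD lower bound = min(13, 3 + 4 - 1) = min(13, 6) = 6.
Compute A + B mod 13 directly:
a = 3: 3+1=4, 3+4=7, 3+6=9, 3+7=10
a = 6: 6+1=7, 6+4=10, 6+6=12, 6+7=0
a = 11: 11+1=12, 11+4=2, 11+6=4, 11+7=5
A + B = {0, 2, 4, 5, 7, 9, 10, 12}, so |A + B| = 8.
Verify: 8 ≥ 6? Yes ✓.

CD lower bound = 6, actual |A + B| = 8.


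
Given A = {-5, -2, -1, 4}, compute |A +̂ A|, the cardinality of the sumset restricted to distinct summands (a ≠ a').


Restricted sumset: A +̂ A = {a + a' : a ∈ A, a' ∈ A, a ≠ a'}.
Equivalently, take A + A and drop any sum 2a that is achievable ONLY as a + a for a ∈ A (i.e. sums representable only with equal summands).
Enumerate pairs (a, a') with a < a' (symmetric, so each unordered pair gives one sum; this covers all a ≠ a'):
  -5 + -2 = -7
  -5 + -1 = -6
  -5 + 4 = -1
  -2 + -1 = -3
  -2 + 4 = 2
  -1 + 4 = 3
Collected distinct sums: {-7, -6, -3, -1, 2, 3}
|A +̂ A| = 6
(Reference bound: |A +̂ A| ≥ 2|A| - 3 for |A| ≥ 2, with |A| = 4 giving ≥ 5.)

|A +̂ A| = 6


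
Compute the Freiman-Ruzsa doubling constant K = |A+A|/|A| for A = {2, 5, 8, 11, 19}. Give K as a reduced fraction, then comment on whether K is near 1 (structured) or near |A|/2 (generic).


|A| = 5.
Compute A + A by enumerating all 25 pairs.
A + A = {4, 7, 10, 13, 16, 19, 21, 22, 24, 27, 30, 38}, so |A + A| = 12.
K = |A + A| / |A| = 12/5 (already in lowest terms) ≈ 2.4000.
Reference: AP of size 5 gives K = 9/5 ≈ 1.8000; a fully generic set of size 5 gives K ≈ 3.0000.

|A| = 5, |A + A| = 12, K = 12/5.


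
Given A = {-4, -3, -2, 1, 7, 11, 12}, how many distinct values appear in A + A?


A + A = {a + a' : a, a' ∈ A}; |A| = 7.
General bounds: 2|A| - 1 ≤ |A + A| ≤ |A|(|A|+1)/2, i.e. 13 ≤ |A + A| ≤ 28.
Lower bound 2|A|-1 is attained iff A is an arithmetic progression.
Enumerate sums a + a' for a ≤ a' (symmetric, so this suffices):
a = -4: -4+-4=-8, -4+-3=-7, -4+-2=-6, -4+1=-3, -4+7=3, -4+11=7, -4+12=8
a = -3: -3+-3=-6, -3+-2=-5, -3+1=-2, -3+7=4, -3+11=8, -3+12=9
a = -2: -2+-2=-4, -2+1=-1, -2+7=5, -2+11=9, -2+12=10
a = 1: 1+1=2, 1+7=8, 1+11=12, 1+12=13
a = 7: 7+7=14, 7+11=18, 7+12=19
a = 11: 11+11=22, 11+12=23
a = 12: 12+12=24
Distinct sums: {-8, -7, -6, -5, -4, -3, -2, -1, 2, 3, 4, 5, 7, 8, 9, 10, 12, 13, 14, 18, 19, 22, 23, 24}
|A + A| = 24

|A + A| = 24


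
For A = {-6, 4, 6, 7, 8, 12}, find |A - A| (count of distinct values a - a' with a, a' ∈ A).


A - A = {a - a' : a, a' ∈ A}; |A| = 6.
Bounds: 2|A|-1 ≤ |A - A| ≤ |A|² - |A| + 1, i.e. 11 ≤ |A - A| ≤ 31.
Note: 0 ∈ A - A always (from a - a). The set is symmetric: if d ∈ A - A then -d ∈ A - A.
Enumerate nonzero differences d = a - a' with a > a' (then include -d):
Positive differences: {1, 2, 3, 4, 5, 6, 8, 10, 12, 13, 14, 18}
Full difference set: {0} ∪ (positive diffs) ∪ (negative diffs).
|A - A| = 1 + 2·12 = 25 (matches direct enumeration: 25).

|A - A| = 25


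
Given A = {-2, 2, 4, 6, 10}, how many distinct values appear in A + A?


A + A = {a + a' : a, a' ∈ A}; |A| = 5.
General bounds: 2|A| - 1 ≤ |A + A| ≤ |A|(|A|+1)/2, i.e. 9 ≤ |A + A| ≤ 15.
Lower bound 2|A|-1 is attained iff A is an arithmetic progression.
Enumerate sums a + a' for a ≤ a' (symmetric, so this suffices):
a = -2: -2+-2=-4, -2+2=0, -2+4=2, -2+6=4, -2+10=8
a = 2: 2+2=4, 2+4=6, 2+6=8, 2+10=12
a = 4: 4+4=8, 4+6=10, 4+10=14
a = 6: 6+6=12, 6+10=16
a = 10: 10+10=20
Distinct sums: {-4, 0, 2, 4, 6, 8, 10, 12, 14, 16, 20}
|A + A| = 11

|A + A| = 11


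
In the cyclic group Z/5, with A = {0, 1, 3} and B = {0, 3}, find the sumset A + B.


Work in Z/5Z: reduce every sum a + b modulo 5.
Enumerate all 6 pairs:
a = 0: 0+0=0, 0+3=3
a = 1: 1+0=1, 1+3=4
a = 3: 3+0=3, 3+3=1
Distinct residues collected: {0, 1, 3, 4}
|A + B| = 4 (out of 5 total residues).

A + B = {0, 1, 3, 4}


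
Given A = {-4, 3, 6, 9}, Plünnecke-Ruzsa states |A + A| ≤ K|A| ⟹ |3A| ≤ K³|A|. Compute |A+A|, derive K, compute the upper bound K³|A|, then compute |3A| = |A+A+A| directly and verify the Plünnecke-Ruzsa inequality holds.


|A| = 4.
Step 1: Compute A + A by enumerating all 16 pairs.
A + A = {-8, -1, 2, 5, 6, 9, 12, 15, 18}, so |A + A| = 9.
Step 2: Doubling constant K = |A + A|/|A| = 9/4 = 9/4 ≈ 2.2500.
Step 3: Plünnecke-Ruzsa gives |3A| ≤ K³·|A| = (2.2500)³ · 4 ≈ 45.5625.
Step 4: Compute 3A = A + A + A directly by enumerating all triples (a,b,c) ∈ A³; |3A| = 16.
Step 5: Check 16 ≤ 45.5625? Yes ✓.

K = 9/4, Plünnecke-Ruzsa bound K³|A| ≈ 45.5625, |3A| = 16, inequality holds.


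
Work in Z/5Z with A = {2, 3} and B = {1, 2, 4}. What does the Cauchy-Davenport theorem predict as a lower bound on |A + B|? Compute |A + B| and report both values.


Cauchy-Davenport: |A + B| ≥ min(p, |A| + |B| - 1) for A, B nonempty in Z/pZ.
|A| = 2, |B| = 3, p = 5.
CD lower bound = min(5, 2 + 3 - 1) = min(5, 4) = 4.
Compute A + B mod 5 directly:
a = 2: 2+1=3, 2+2=4, 2+4=1
a = 3: 3+1=4, 3+2=0, 3+4=2
A + B = {0, 1, 2, 3, 4}, so |A + B| = 5.
Verify: 5 ≥ 4? Yes ✓.

CD lower bound = 4, actual |A + B| = 5.


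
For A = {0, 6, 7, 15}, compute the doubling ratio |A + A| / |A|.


|A| = 4.
Compute A + A by enumerating all 16 pairs.
A + A = {0, 6, 7, 12, 13, 14, 15, 21, 22, 30}, so |A + A| = 10.
K = |A + A| / |A| = 10/4 = 5/2 ≈ 2.5000.
Reference: AP of size 4 gives K = 7/4 ≈ 1.7500; a fully generic set of size 4 gives K ≈ 2.5000.

|A| = 4, |A + A| = 10, K = 10/4 = 5/2.


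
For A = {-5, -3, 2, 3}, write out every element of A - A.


A - A = {a - a' : a, a' ∈ A}.
Compute a - a' for each ordered pair (a, a'):
a = -5: -5--5=0, -5--3=-2, -5-2=-7, -5-3=-8
a = -3: -3--5=2, -3--3=0, -3-2=-5, -3-3=-6
a = 2: 2--5=7, 2--3=5, 2-2=0, 2-3=-1
a = 3: 3--5=8, 3--3=6, 3-2=1, 3-3=0
Collecting distinct values (and noting 0 appears from a-a):
A - A = {-8, -7, -6, -5, -2, -1, 0, 1, 2, 5, 6, 7, 8}
|A - A| = 13

A - A = {-8, -7, -6, -5, -2, -1, 0, 1, 2, 5, 6, 7, 8}


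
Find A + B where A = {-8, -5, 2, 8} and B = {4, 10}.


A + B = {a + b : a ∈ A, b ∈ B}.
Enumerate all |A|·|B| = 4·2 = 8 pairs (a, b) and collect distinct sums.
a = -8: -8+4=-4, -8+10=2
a = -5: -5+4=-1, -5+10=5
a = 2: 2+4=6, 2+10=12
a = 8: 8+4=12, 8+10=18
Collecting distinct sums: A + B = {-4, -1, 2, 5, 6, 12, 18}
|A + B| = 7

A + B = {-4, -1, 2, 5, 6, 12, 18}


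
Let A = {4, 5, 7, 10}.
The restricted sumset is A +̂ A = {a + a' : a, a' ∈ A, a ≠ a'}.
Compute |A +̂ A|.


Restricted sumset: A +̂ A = {a + a' : a ∈ A, a' ∈ A, a ≠ a'}.
Equivalently, take A + A and drop any sum 2a that is achievable ONLY as a + a for a ∈ A (i.e. sums representable only with equal summands).
Enumerate pairs (a, a') with a < a' (symmetric, so each unordered pair gives one sum; this covers all a ≠ a'):
  4 + 5 = 9
  4 + 7 = 11
  4 + 10 = 14
  5 + 7 = 12
  5 + 10 = 15
  7 + 10 = 17
Collected distinct sums: {9, 11, 12, 14, 15, 17}
|A +̂ A| = 6
(Reference bound: |A +̂ A| ≥ 2|A| - 3 for |A| ≥ 2, with |A| = 4 giving ≥ 5.)

|A +̂ A| = 6


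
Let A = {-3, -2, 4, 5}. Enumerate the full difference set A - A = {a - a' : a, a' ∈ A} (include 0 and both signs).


A - A = {a - a' : a, a' ∈ A}.
Compute a - a' for each ordered pair (a, a'):
a = -3: -3--3=0, -3--2=-1, -3-4=-7, -3-5=-8
a = -2: -2--3=1, -2--2=0, -2-4=-6, -2-5=-7
a = 4: 4--3=7, 4--2=6, 4-4=0, 4-5=-1
a = 5: 5--3=8, 5--2=7, 5-4=1, 5-5=0
Collecting distinct values (and noting 0 appears from a-a):
A - A = {-8, -7, -6, -1, 0, 1, 6, 7, 8}
|A - A| = 9

A - A = {-8, -7, -6, -1, 0, 1, 6, 7, 8}


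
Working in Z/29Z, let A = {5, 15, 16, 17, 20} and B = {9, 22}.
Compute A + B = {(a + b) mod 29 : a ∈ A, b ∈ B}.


Work in Z/29Z: reduce every sum a + b modulo 29.
Enumerate all 10 pairs:
a = 5: 5+9=14, 5+22=27
a = 15: 15+9=24, 15+22=8
a = 16: 16+9=25, 16+22=9
a = 17: 17+9=26, 17+22=10
a = 20: 20+9=0, 20+22=13
Distinct residues collected: {0, 8, 9, 10, 13, 14, 24, 25, 26, 27}
|A + B| = 10 (out of 29 total residues).

A + B = {0, 8, 9, 10, 13, 14, 24, 25, 26, 27}


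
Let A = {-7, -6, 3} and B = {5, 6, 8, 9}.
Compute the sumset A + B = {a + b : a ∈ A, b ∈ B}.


A + B = {a + b : a ∈ A, b ∈ B}.
Enumerate all |A|·|B| = 3·4 = 12 pairs (a, b) and collect distinct sums.
a = -7: -7+5=-2, -7+6=-1, -7+8=1, -7+9=2
a = -6: -6+5=-1, -6+6=0, -6+8=2, -6+9=3
a = 3: 3+5=8, 3+6=9, 3+8=11, 3+9=12
Collecting distinct sums: A + B = {-2, -1, 0, 1, 2, 3, 8, 9, 11, 12}
|A + B| = 10

A + B = {-2, -1, 0, 1, 2, 3, 8, 9, 11, 12}


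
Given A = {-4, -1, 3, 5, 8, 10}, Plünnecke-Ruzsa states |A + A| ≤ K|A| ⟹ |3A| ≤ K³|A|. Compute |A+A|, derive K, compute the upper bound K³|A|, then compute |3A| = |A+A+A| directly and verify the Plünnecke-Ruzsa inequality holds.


|A| = 6.
Step 1: Compute A + A by enumerating all 36 pairs.
A + A = {-8, -5, -2, -1, 1, 2, 4, 6, 7, 8, 9, 10, 11, 13, 15, 16, 18, 20}, so |A + A| = 18.
Step 2: Doubling constant K = |A + A|/|A| = 18/6 = 18/6 ≈ 3.0000.
Step 3: Plünnecke-Ruzsa gives |3A| ≤ K³·|A| = (3.0000)³ · 6 ≈ 162.0000.
Step 4: Compute 3A = A + A + A directly by enumerating all triples (a,b,c) ∈ A³; |3A| = 34.
Step 5: Check 34 ≤ 162.0000? Yes ✓.

K = 18/6, Plünnecke-Ruzsa bound K³|A| ≈ 162.0000, |3A| = 34, inequality holds.


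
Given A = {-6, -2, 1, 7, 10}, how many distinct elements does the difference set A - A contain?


A - A = {a - a' : a, a' ∈ A}; |A| = 5.
Bounds: 2|A|-1 ≤ |A - A| ≤ |A|² - |A| + 1, i.e. 9 ≤ |A - A| ≤ 21.
Note: 0 ∈ A - A always (from a - a). The set is symmetric: if d ∈ A - A then -d ∈ A - A.
Enumerate nonzero differences d = a - a' with a > a' (then include -d):
Positive differences: {3, 4, 6, 7, 9, 12, 13, 16}
Full difference set: {0} ∪ (positive diffs) ∪ (negative diffs).
|A - A| = 1 + 2·8 = 17 (matches direct enumeration: 17).

|A - A| = 17


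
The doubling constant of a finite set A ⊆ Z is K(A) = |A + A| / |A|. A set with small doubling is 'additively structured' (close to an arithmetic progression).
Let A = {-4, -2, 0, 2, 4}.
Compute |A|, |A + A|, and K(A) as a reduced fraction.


|A| = 5.
Compute A + A by enumerating all 25 pairs.
A + A = {-8, -6, -4, -2, 0, 2, 4, 6, 8}, so |A + A| = 9.
K = |A + A| / |A| = 9/5 (already in lowest terms) ≈ 1.8000.
Reference: AP of size 5 gives K = 9/5 ≈ 1.8000; a fully generic set of size 5 gives K ≈ 3.0000.

|A| = 5, |A + A| = 9, K = 9/5.


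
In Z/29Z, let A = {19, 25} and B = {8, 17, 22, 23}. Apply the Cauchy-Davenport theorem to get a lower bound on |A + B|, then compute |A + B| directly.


Cauchy-Davenport: |A + B| ≥ min(p, |A| + |B| - 1) for A, B nonempty in Z/pZ.
|A| = 2, |B| = 4, p = 29.
CD lower bound = min(29, 2 + 4 - 1) = min(29, 5) = 5.
Compute A + B mod 29 directly:
a = 19: 19+8=27, 19+17=7, 19+22=12, 19+23=13
a = 25: 25+8=4, 25+17=13, 25+22=18, 25+23=19
A + B = {4, 7, 12, 13, 18, 19, 27}, so |A + B| = 7.
Verify: 7 ≥ 5? Yes ✓.

CD lower bound = 5, actual |A + B| = 7.


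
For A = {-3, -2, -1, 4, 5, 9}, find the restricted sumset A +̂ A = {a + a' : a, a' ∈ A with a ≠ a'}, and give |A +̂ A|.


Restricted sumset: A +̂ A = {a + a' : a ∈ A, a' ∈ A, a ≠ a'}.
Equivalently, take A + A and drop any sum 2a that is achievable ONLY as a + a for a ∈ A (i.e. sums representable only with equal summands).
Enumerate pairs (a, a') with a < a' (symmetric, so each unordered pair gives one sum; this covers all a ≠ a'):
  -3 + -2 = -5
  -3 + -1 = -4
  -3 + 4 = 1
  -3 + 5 = 2
  -3 + 9 = 6
  -2 + -1 = -3
  -2 + 4 = 2
  -2 + 5 = 3
  -2 + 9 = 7
  -1 + 4 = 3
  -1 + 5 = 4
  -1 + 9 = 8
  4 + 5 = 9
  4 + 9 = 13
  5 + 9 = 14
Collected distinct sums: {-5, -4, -3, 1, 2, 3, 4, 6, 7, 8, 9, 13, 14}
|A +̂ A| = 13
(Reference bound: |A +̂ A| ≥ 2|A| - 3 for |A| ≥ 2, with |A| = 6 giving ≥ 9.)

|A +̂ A| = 13


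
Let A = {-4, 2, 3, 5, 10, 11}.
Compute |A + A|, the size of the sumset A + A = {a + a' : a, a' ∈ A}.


A + A = {a + a' : a, a' ∈ A}; |A| = 6.
General bounds: 2|A| - 1 ≤ |A + A| ≤ |A|(|A|+1)/2, i.e. 11 ≤ |A + A| ≤ 21.
Lower bound 2|A|-1 is attained iff A is an arithmetic progression.
Enumerate sums a + a' for a ≤ a' (symmetric, so this suffices):
a = -4: -4+-4=-8, -4+2=-2, -4+3=-1, -4+5=1, -4+10=6, -4+11=7
a = 2: 2+2=4, 2+3=5, 2+5=7, 2+10=12, 2+11=13
a = 3: 3+3=6, 3+5=8, 3+10=13, 3+11=14
a = 5: 5+5=10, 5+10=15, 5+11=16
a = 10: 10+10=20, 10+11=21
a = 11: 11+11=22
Distinct sums: {-8, -2, -1, 1, 4, 5, 6, 7, 8, 10, 12, 13, 14, 15, 16, 20, 21, 22}
|A + A| = 18

|A + A| = 18


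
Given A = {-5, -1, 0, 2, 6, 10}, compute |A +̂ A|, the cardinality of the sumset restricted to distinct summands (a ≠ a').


Restricted sumset: A +̂ A = {a + a' : a ∈ A, a' ∈ A, a ≠ a'}.
Equivalently, take A + A and drop any sum 2a that is achievable ONLY as a + a for a ∈ A (i.e. sums representable only with equal summands).
Enumerate pairs (a, a') with a < a' (symmetric, so each unordered pair gives one sum; this covers all a ≠ a'):
  -5 + -1 = -6
  -5 + 0 = -5
  -5 + 2 = -3
  -5 + 6 = 1
  -5 + 10 = 5
  -1 + 0 = -1
  -1 + 2 = 1
  -1 + 6 = 5
  -1 + 10 = 9
  0 + 2 = 2
  0 + 6 = 6
  0 + 10 = 10
  2 + 6 = 8
  2 + 10 = 12
  6 + 10 = 16
Collected distinct sums: {-6, -5, -3, -1, 1, 2, 5, 6, 8, 9, 10, 12, 16}
|A +̂ A| = 13
(Reference bound: |A +̂ A| ≥ 2|A| - 3 for |A| ≥ 2, with |A| = 6 giving ≥ 9.)

|A +̂ A| = 13


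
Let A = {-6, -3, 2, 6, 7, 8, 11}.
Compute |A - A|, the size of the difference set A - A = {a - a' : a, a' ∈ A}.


A - A = {a - a' : a, a' ∈ A}; |A| = 7.
Bounds: 2|A|-1 ≤ |A - A| ≤ |A|² - |A| + 1, i.e. 13 ≤ |A - A| ≤ 43.
Note: 0 ∈ A - A always (from a - a). The set is symmetric: if d ∈ A - A then -d ∈ A - A.
Enumerate nonzero differences d = a - a' with a > a' (then include -d):
Positive differences: {1, 2, 3, 4, 5, 6, 8, 9, 10, 11, 12, 13, 14, 17}
Full difference set: {0} ∪ (positive diffs) ∪ (negative diffs).
|A - A| = 1 + 2·14 = 29 (matches direct enumeration: 29).

|A - A| = 29


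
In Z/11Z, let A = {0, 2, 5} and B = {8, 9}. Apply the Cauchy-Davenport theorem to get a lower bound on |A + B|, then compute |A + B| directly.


Cauchy-Davenport: |A + B| ≥ min(p, |A| + |B| - 1) for A, B nonempty in Z/pZ.
|A| = 3, |B| = 2, p = 11.
CD lower bound = min(11, 3 + 2 - 1) = min(11, 4) = 4.
Compute A + B mod 11 directly:
a = 0: 0+8=8, 0+9=9
a = 2: 2+8=10, 2+9=0
a = 5: 5+8=2, 5+9=3
A + B = {0, 2, 3, 8, 9, 10}, so |A + B| = 6.
Verify: 6 ≥ 4? Yes ✓.

CD lower bound = 4, actual |A + B| = 6.


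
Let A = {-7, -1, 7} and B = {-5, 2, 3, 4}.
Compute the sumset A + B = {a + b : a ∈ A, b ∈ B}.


A + B = {a + b : a ∈ A, b ∈ B}.
Enumerate all |A|·|B| = 3·4 = 12 pairs (a, b) and collect distinct sums.
a = -7: -7+-5=-12, -7+2=-5, -7+3=-4, -7+4=-3
a = -1: -1+-5=-6, -1+2=1, -1+3=2, -1+4=3
a = 7: 7+-5=2, 7+2=9, 7+3=10, 7+4=11
Collecting distinct sums: A + B = {-12, -6, -5, -4, -3, 1, 2, 3, 9, 10, 11}
|A + B| = 11

A + B = {-12, -6, -5, -4, -3, 1, 2, 3, 9, 10, 11}


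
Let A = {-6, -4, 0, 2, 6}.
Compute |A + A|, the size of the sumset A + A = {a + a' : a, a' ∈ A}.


A + A = {a + a' : a, a' ∈ A}; |A| = 5.
General bounds: 2|A| - 1 ≤ |A + A| ≤ |A|(|A|+1)/2, i.e. 9 ≤ |A + A| ≤ 15.
Lower bound 2|A|-1 is attained iff A is an arithmetic progression.
Enumerate sums a + a' for a ≤ a' (symmetric, so this suffices):
a = -6: -6+-6=-12, -6+-4=-10, -6+0=-6, -6+2=-4, -6+6=0
a = -4: -4+-4=-8, -4+0=-4, -4+2=-2, -4+6=2
a = 0: 0+0=0, 0+2=2, 0+6=6
a = 2: 2+2=4, 2+6=8
a = 6: 6+6=12
Distinct sums: {-12, -10, -8, -6, -4, -2, 0, 2, 4, 6, 8, 12}
|A + A| = 12

|A + A| = 12


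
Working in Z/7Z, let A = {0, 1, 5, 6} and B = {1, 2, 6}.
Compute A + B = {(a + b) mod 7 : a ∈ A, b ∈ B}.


Work in Z/7Z: reduce every sum a + b modulo 7.
Enumerate all 12 pairs:
a = 0: 0+1=1, 0+2=2, 0+6=6
a = 1: 1+1=2, 1+2=3, 1+6=0
a = 5: 5+1=6, 5+2=0, 5+6=4
a = 6: 6+1=0, 6+2=1, 6+6=5
Distinct residues collected: {0, 1, 2, 3, 4, 5, 6}
|A + B| = 7 (out of 7 total residues).

A + B = {0, 1, 2, 3, 4, 5, 6}


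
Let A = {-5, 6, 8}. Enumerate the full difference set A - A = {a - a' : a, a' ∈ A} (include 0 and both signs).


A - A = {a - a' : a, a' ∈ A}.
Compute a - a' for each ordered pair (a, a'):
a = -5: -5--5=0, -5-6=-11, -5-8=-13
a = 6: 6--5=11, 6-6=0, 6-8=-2
a = 8: 8--5=13, 8-6=2, 8-8=0
Collecting distinct values (and noting 0 appears from a-a):
A - A = {-13, -11, -2, 0, 2, 11, 13}
|A - A| = 7

A - A = {-13, -11, -2, 0, 2, 11, 13}


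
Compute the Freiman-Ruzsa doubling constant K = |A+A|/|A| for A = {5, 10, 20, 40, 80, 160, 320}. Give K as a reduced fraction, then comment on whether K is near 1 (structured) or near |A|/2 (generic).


|A| = 7.
Compute A + A by enumerating all 49 pairs.
A + A = {10, 15, 20, 25, 30, 40, 45, 50, 60, 80, 85, 90, 100, 120, 160, 165, 170, 180, 200, 240, 320, 325, 330, 340, 360, 400, 480, 640}, so |A + A| = 28.
K = |A + A| / |A| = 28/7 = 4/1 ≈ 4.0000.
Reference: AP of size 7 gives K = 13/7 ≈ 1.8571; a fully generic set of size 7 gives K ≈ 4.0000.

|A| = 7, |A + A| = 28, K = 28/7 = 4/1.


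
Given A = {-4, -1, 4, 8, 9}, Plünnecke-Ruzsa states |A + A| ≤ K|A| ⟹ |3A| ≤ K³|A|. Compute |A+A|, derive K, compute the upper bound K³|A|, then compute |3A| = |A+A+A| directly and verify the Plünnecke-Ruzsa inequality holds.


|A| = 5.
Step 1: Compute A + A by enumerating all 25 pairs.
A + A = {-8, -5, -2, 0, 3, 4, 5, 7, 8, 12, 13, 16, 17, 18}, so |A + A| = 14.
Step 2: Doubling constant K = |A + A|/|A| = 14/5 = 14/5 ≈ 2.8000.
Step 3: Plünnecke-Ruzsa gives |3A| ≤ K³·|A| = (2.8000)³ · 5 ≈ 109.7600.
Step 4: Compute 3A = A + A + A directly by enumerating all triples (a,b,c) ∈ A³; |3A| = 29.
Step 5: Check 29 ≤ 109.7600? Yes ✓.

K = 14/5, Plünnecke-Ruzsa bound K³|A| ≈ 109.7600, |3A| = 29, inequality holds.


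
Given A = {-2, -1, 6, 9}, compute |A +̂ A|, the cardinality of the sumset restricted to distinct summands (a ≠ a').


Restricted sumset: A +̂ A = {a + a' : a ∈ A, a' ∈ A, a ≠ a'}.
Equivalently, take A + A and drop any sum 2a that is achievable ONLY as a + a for a ∈ A (i.e. sums representable only with equal summands).
Enumerate pairs (a, a') with a < a' (symmetric, so each unordered pair gives one sum; this covers all a ≠ a'):
  -2 + -1 = -3
  -2 + 6 = 4
  -2 + 9 = 7
  -1 + 6 = 5
  -1 + 9 = 8
  6 + 9 = 15
Collected distinct sums: {-3, 4, 5, 7, 8, 15}
|A +̂ A| = 6
(Reference bound: |A +̂ A| ≥ 2|A| - 3 for |A| ≥ 2, with |A| = 4 giving ≥ 5.)

|A +̂ A| = 6


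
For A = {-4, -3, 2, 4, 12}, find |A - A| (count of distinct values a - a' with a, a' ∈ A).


A - A = {a - a' : a, a' ∈ A}; |A| = 5.
Bounds: 2|A|-1 ≤ |A - A| ≤ |A|² - |A| + 1, i.e. 9 ≤ |A - A| ≤ 21.
Note: 0 ∈ A - A always (from a - a). The set is symmetric: if d ∈ A - A then -d ∈ A - A.
Enumerate nonzero differences d = a - a' with a > a' (then include -d):
Positive differences: {1, 2, 5, 6, 7, 8, 10, 15, 16}
Full difference set: {0} ∪ (positive diffs) ∪ (negative diffs).
|A - A| = 1 + 2·9 = 19 (matches direct enumeration: 19).

|A - A| = 19


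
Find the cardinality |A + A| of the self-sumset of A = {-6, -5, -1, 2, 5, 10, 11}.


A + A = {a + a' : a, a' ∈ A}; |A| = 7.
General bounds: 2|A| - 1 ≤ |A + A| ≤ |A|(|A|+1)/2, i.e. 13 ≤ |A + A| ≤ 28.
Lower bound 2|A|-1 is attained iff A is an arithmetic progression.
Enumerate sums a + a' for a ≤ a' (symmetric, so this suffices):
a = -6: -6+-6=-12, -6+-5=-11, -6+-1=-7, -6+2=-4, -6+5=-1, -6+10=4, -6+11=5
a = -5: -5+-5=-10, -5+-1=-6, -5+2=-3, -5+5=0, -5+10=5, -5+11=6
a = -1: -1+-1=-2, -1+2=1, -1+5=4, -1+10=9, -1+11=10
a = 2: 2+2=4, 2+5=7, 2+10=12, 2+11=13
a = 5: 5+5=10, 5+10=15, 5+11=16
a = 10: 10+10=20, 10+11=21
a = 11: 11+11=22
Distinct sums: {-12, -11, -10, -7, -6, -4, -3, -2, -1, 0, 1, 4, 5, 6, 7, 9, 10, 12, 13, 15, 16, 20, 21, 22}
|A + A| = 24

|A + A| = 24


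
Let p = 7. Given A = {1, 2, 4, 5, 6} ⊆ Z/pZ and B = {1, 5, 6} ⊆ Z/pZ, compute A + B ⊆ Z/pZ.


Work in Z/7Z: reduce every sum a + b modulo 7.
Enumerate all 15 pairs:
a = 1: 1+1=2, 1+5=6, 1+6=0
a = 2: 2+1=3, 2+5=0, 2+6=1
a = 4: 4+1=5, 4+5=2, 4+6=3
a = 5: 5+1=6, 5+5=3, 5+6=4
a = 6: 6+1=0, 6+5=4, 6+6=5
Distinct residues collected: {0, 1, 2, 3, 4, 5, 6}
|A + B| = 7 (out of 7 total residues).

A + B = {0, 1, 2, 3, 4, 5, 6}


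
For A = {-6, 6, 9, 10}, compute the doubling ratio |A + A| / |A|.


|A| = 4.
Compute A + A by enumerating all 16 pairs.
A + A = {-12, 0, 3, 4, 12, 15, 16, 18, 19, 20}, so |A + A| = 10.
K = |A + A| / |A| = 10/4 = 5/2 ≈ 2.5000.
Reference: AP of size 4 gives K = 7/4 ≈ 1.7500; a fully generic set of size 4 gives K ≈ 2.5000.

|A| = 4, |A + A| = 10, K = 10/4 = 5/2.


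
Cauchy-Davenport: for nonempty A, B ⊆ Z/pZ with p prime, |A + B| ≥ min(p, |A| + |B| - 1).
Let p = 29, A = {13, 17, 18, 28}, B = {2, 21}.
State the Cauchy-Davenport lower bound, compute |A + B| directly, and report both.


Cauchy-Davenport: |A + B| ≥ min(p, |A| + |B| - 1) for A, B nonempty in Z/pZ.
|A| = 4, |B| = 2, p = 29.
CD lower bound = min(29, 4 + 2 - 1) = min(29, 5) = 5.
Compute A + B mod 29 directly:
a = 13: 13+2=15, 13+21=5
a = 17: 17+2=19, 17+21=9
a = 18: 18+2=20, 18+21=10
a = 28: 28+2=1, 28+21=20
A + B = {1, 5, 9, 10, 15, 19, 20}, so |A + B| = 7.
Verify: 7 ≥ 5? Yes ✓.

CD lower bound = 5, actual |A + B| = 7.


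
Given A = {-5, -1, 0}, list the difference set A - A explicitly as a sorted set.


A - A = {a - a' : a, a' ∈ A}.
Compute a - a' for each ordered pair (a, a'):
a = -5: -5--5=0, -5--1=-4, -5-0=-5
a = -1: -1--5=4, -1--1=0, -1-0=-1
a = 0: 0--5=5, 0--1=1, 0-0=0
Collecting distinct values (and noting 0 appears from a-a):
A - A = {-5, -4, -1, 0, 1, 4, 5}
|A - A| = 7

A - A = {-5, -4, -1, 0, 1, 4, 5}


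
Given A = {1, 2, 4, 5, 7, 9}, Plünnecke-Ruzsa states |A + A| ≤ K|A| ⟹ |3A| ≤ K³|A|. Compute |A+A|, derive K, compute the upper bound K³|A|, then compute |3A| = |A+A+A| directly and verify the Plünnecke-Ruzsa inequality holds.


|A| = 6.
Step 1: Compute A + A by enumerating all 36 pairs.
A + A = {2, 3, 4, 5, 6, 7, 8, 9, 10, 11, 12, 13, 14, 16, 18}, so |A + A| = 15.
Step 2: Doubling constant K = |A + A|/|A| = 15/6 = 15/6 ≈ 2.5000.
Step 3: Plünnecke-Ruzsa gives |3A| ≤ K³·|A| = (2.5000)³ · 6 ≈ 93.7500.
Step 4: Compute 3A = A + A + A directly by enumerating all triples (a,b,c) ∈ A³; |3A| = 23.
Step 5: Check 23 ≤ 93.7500? Yes ✓.

K = 15/6, Plünnecke-Ruzsa bound K³|A| ≈ 93.7500, |3A| = 23, inequality holds.


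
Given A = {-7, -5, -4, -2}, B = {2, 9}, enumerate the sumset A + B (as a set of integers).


A + B = {a + b : a ∈ A, b ∈ B}.
Enumerate all |A|·|B| = 4·2 = 8 pairs (a, b) and collect distinct sums.
a = -7: -7+2=-5, -7+9=2
a = -5: -5+2=-3, -5+9=4
a = -4: -4+2=-2, -4+9=5
a = -2: -2+2=0, -2+9=7
Collecting distinct sums: A + B = {-5, -3, -2, 0, 2, 4, 5, 7}
|A + B| = 8

A + B = {-5, -3, -2, 0, 2, 4, 5, 7}


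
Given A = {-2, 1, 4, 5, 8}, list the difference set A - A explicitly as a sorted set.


A - A = {a - a' : a, a' ∈ A}.
Compute a - a' for each ordered pair (a, a'):
a = -2: -2--2=0, -2-1=-3, -2-4=-6, -2-5=-7, -2-8=-10
a = 1: 1--2=3, 1-1=0, 1-4=-3, 1-5=-4, 1-8=-7
a = 4: 4--2=6, 4-1=3, 4-4=0, 4-5=-1, 4-8=-4
a = 5: 5--2=7, 5-1=4, 5-4=1, 5-5=0, 5-8=-3
a = 8: 8--2=10, 8-1=7, 8-4=4, 8-5=3, 8-8=0
Collecting distinct values (and noting 0 appears from a-a):
A - A = {-10, -7, -6, -4, -3, -1, 0, 1, 3, 4, 6, 7, 10}
|A - A| = 13

A - A = {-10, -7, -6, -4, -3, -1, 0, 1, 3, 4, 6, 7, 10}


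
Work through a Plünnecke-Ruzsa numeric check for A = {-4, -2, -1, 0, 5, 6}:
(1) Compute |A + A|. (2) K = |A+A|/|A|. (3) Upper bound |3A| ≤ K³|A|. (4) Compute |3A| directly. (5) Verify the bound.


|A| = 6.
Step 1: Compute A + A by enumerating all 36 pairs.
A + A = {-8, -6, -5, -4, -3, -2, -1, 0, 1, 2, 3, 4, 5, 6, 10, 11, 12}, so |A + A| = 17.
Step 2: Doubling constant K = |A + A|/|A| = 17/6 = 17/6 ≈ 2.8333.
Step 3: Plünnecke-Ruzsa gives |3A| ≤ K³·|A| = (2.8333)³ · 6 ≈ 136.4722.
Step 4: Compute 3A = A + A + A directly by enumerating all triples (a,b,c) ∈ A³; |3A| = 28.
Step 5: Check 28 ≤ 136.4722? Yes ✓.

K = 17/6, Plünnecke-Ruzsa bound K³|A| ≈ 136.4722, |3A| = 28, inequality holds.


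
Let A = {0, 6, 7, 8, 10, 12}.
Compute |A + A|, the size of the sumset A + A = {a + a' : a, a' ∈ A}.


A + A = {a + a' : a, a' ∈ A}; |A| = 6.
General bounds: 2|A| - 1 ≤ |A + A| ≤ |A|(|A|+1)/2, i.e. 11 ≤ |A + A| ≤ 21.
Lower bound 2|A|-1 is attained iff A is an arithmetic progression.
Enumerate sums a + a' for a ≤ a' (symmetric, so this suffices):
a = 0: 0+0=0, 0+6=6, 0+7=7, 0+8=8, 0+10=10, 0+12=12
a = 6: 6+6=12, 6+7=13, 6+8=14, 6+10=16, 6+12=18
a = 7: 7+7=14, 7+8=15, 7+10=17, 7+12=19
a = 8: 8+8=16, 8+10=18, 8+12=20
a = 10: 10+10=20, 10+12=22
a = 12: 12+12=24
Distinct sums: {0, 6, 7, 8, 10, 12, 13, 14, 15, 16, 17, 18, 19, 20, 22, 24}
|A + A| = 16

|A + A| = 16


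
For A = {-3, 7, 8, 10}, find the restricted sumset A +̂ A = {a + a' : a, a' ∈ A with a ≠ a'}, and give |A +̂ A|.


Restricted sumset: A +̂ A = {a + a' : a ∈ A, a' ∈ A, a ≠ a'}.
Equivalently, take A + A and drop any sum 2a that is achievable ONLY as a + a for a ∈ A (i.e. sums representable only with equal summands).
Enumerate pairs (a, a') with a < a' (symmetric, so each unordered pair gives one sum; this covers all a ≠ a'):
  -3 + 7 = 4
  -3 + 8 = 5
  -3 + 10 = 7
  7 + 8 = 15
  7 + 10 = 17
  8 + 10 = 18
Collected distinct sums: {4, 5, 7, 15, 17, 18}
|A +̂ A| = 6
(Reference bound: |A +̂ A| ≥ 2|A| - 3 for |A| ≥ 2, with |A| = 4 giving ≥ 5.)

|A +̂ A| = 6


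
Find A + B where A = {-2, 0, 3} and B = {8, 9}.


A + B = {a + b : a ∈ A, b ∈ B}.
Enumerate all |A|·|B| = 3·2 = 6 pairs (a, b) and collect distinct sums.
a = -2: -2+8=6, -2+9=7
a = 0: 0+8=8, 0+9=9
a = 3: 3+8=11, 3+9=12
Collecting distinct sums: A + B = {6, 7, 8, 9, 11, 12}
|A + B| = 6

A + B = {6, 7, 8, 9, 11, 12}


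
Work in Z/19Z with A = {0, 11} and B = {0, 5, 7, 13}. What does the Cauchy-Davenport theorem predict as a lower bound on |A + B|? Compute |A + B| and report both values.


Cauchy-Davenport: |A + B| ≥ min(p, |A| + |B| - 1) for A, B nonempty in Z/pZ.
|A| = 2, |B| = 4, p = 19.
CD lower bound = min(19, 2 + 4 - 1) = min(19, 5) = 5.
Compute A + B mod 19 directly:
a = 0: 0+0=0, 0+5=5, 0+7=7, 0+13=13
a = 11: 11+0=11, 11+5=16, 11+7=18, 11+13=5
A + B = {0, 5, 7, 11, 13, 16, 18}, so |A + B| = 7.
Verify: 7 ≥ 5? Yes ✓.

CD lower bound = 5, actual |A + B| = 7.


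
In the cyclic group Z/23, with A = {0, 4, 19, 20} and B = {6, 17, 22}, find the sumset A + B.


Work in Z/23Z: reduce every sum a + b modulo 23.
Enumerate all 12 pairs:
a = 0: 0+6=6, 0+17=17, 0+22=22
a = 4: 4+6=10, 4+17=21, 4+22=3
a = 19: 19+6=2, 19+17=13, 19+22=18
a = 20: 20+6=3, 20+17=14, 20+22=19
Distinct residues collected: {2, 3, 6, 10, 13, 14, 17, 18, 19, 21, 22}
|A + B| = 11 (out of 23 total residues).

A + B = {2, 3, 6, 10, 13, 14, 17, 18, 19, 21, 22}


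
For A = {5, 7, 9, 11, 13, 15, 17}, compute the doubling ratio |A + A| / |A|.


|A| = 7.
Compute A + A by enumerating all 49 pairs.
A + A = {10, 12, 14, 16, 18, 20, 22, 24, 26, 28, 30, 32, 34}, so |A + A| = 13.
K = |A + A| / |A| = 13/7 (already in lowest terms) ≈ 1.8571.
Reference: AP of size 7 gives K = 13/7 ≈ 1.8571; a fully generic set of size 7 gives K ≈ 4.0000.

|A| = 7, |A + A| = 13, K = 13/7.


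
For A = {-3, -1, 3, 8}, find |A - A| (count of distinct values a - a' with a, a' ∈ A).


A - A = {a - a' : a, a' ∈ A}; |A| = 4.
Bounds: 2|A|-1 ≤ |A - A| ≤ |A|² - |A| + 1, i.e. 7 ≤ |A - A| ≤ 13.
Note: 0 ∈ A - A always (from a - a). The set is symmetric: if d ∈ A - A then -d ∈ A - A.
Enumerate nonzero differences d = a - a' with a > a' (then include -d):
Positive differences: {2, 4, 5, 6, 9, 11}
Full difference set: {0} ∪ (positive diffs) ∪ (negative diffs).
|A - A| = 1 + 2·6 = 13 (matches direct enumeration: 13).

|A - A| = 13


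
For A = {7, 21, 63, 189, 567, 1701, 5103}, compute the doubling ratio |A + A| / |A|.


|A| = 7.
Compute A + A by enumerating all 49 pairs.
A + A = {14, 28, 42, 70, 84, 126, 196, 210, 252, 378, 574, 588, 630, 756, 1134, 1708, 1722, 1764, 1890, 2268, 3402, 5110, 5124, 5166, 5292, 5670, 6804, 10206}, so |A + A| = 28.
K = |A + A| / |A| = 28/7 = 4/1 ≈ 4.0000.
Reference: AP of size 7 gives K = 13/7 ≈ 1.8571; a fully generic set of size 7 gives K ≈ 4.0000.

|A| = 7, |A + A| = 28, K = 28/7 = 4/1.


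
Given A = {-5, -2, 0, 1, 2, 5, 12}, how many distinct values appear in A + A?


A + A = {a + a' : a, a' ∈ A}; |A| = 7.
General bounds: 2|A| - 1 ≤ |A + A| ≤ |A|(|A|+1)/2, i.e. 13 ≤ |A + A| ≤ 28.
Lower bound 2|A|-1 is attained iff A is an arithmetic progression.
Enumerate sums a + a' for a ≤ a' (symmetric, so this suffices):
a = -5: -5+-5=-10, -5+-2=-7, -5+0=-5, -5+1=-4, -5+2=-3, -5+5=0, -5+12=7
a = -2: -2+-2=-4, -2+0=-2, -2+1=-1, -2+2=0, -2+5=3, -2+12=10
a = 0: 0+0=0, 0+1=1, 0+2=2, 0+5=5, 0+12=12
a = 1: 1+1=2, 1+2=3, 1+5=6, 1+12=13
a = 2: 2+2=4, 2+5=7, 2+12=14
a = 5: 5+5=10, 5+12=17
a = 12: 12+12=24
Distinct sums: {-10, -7, -5, -4, -3, -2, -1, 0, 1, 2, 3, 4, 5, 6, 7, 10, 12, 13, 14, 17, 24}
|A + A| = 21

|A + A| = 21


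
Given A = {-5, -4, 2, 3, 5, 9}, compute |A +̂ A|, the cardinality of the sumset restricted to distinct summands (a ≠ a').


Restricted sumset: A +̂ A = {a + a' : a ∈ A, a' ∈ A, a ≠ a'}.
Equivalently, take A + A and drop any sum 2a that is achievable ONLY as a + a for a ∈ A (i.e. sums representable only with equal summands).
Enumerate pairs (a, a') with a < a' (symmetric, so each unordered pair gives one sum; this covers all a ≠ a'):
  -5 + -4 = -9
  -5 + 2 = -3
  -5 + 3 = -2
  -5 + 5 = 0
  -5 + 9 = 4
  -4 + 2 = -2
  -4 + 3 = -1
  -4 + 5 = 1
  -4 + 9 = 5
  2 + 3 = 5
  2 + 5 = 7
  2 + 9 = 11
  3 + 5 = 8
  3 + 9 = 12
  5 + 9 = 14
Collected distinct sums: {-9, -3, -2, -1, 0, 1, 4, 5, 7, 8, 11, 12, 14}
|A +̂ A| = 13
(Reference bound: |A +̂ A| ≥ 2|A| - 3 for |A| ≥ 2, with |A| = 6 giving ≥ 9.)

|A +̂ A| = 13


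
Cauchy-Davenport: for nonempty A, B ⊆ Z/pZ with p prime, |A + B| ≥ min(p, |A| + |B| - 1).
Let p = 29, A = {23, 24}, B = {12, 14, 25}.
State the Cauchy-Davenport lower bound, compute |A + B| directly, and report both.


Cauchy-Davenport: |A + B| ≥ min(p, |A| + |B| - 1) for A, B nonempty in Z/pZ.
|A| = 2, |B| = 3, p = 29.
CD lower bound = min(29, 2 + 3 - 1) = min(29, 4) = 4.
Compute A + B mod 29 directly:
a = 23: 23+12=6, 23+14=8, 23+25=19
a = 24: 24+12=7, 24+14=9, 24+25=20
A + B = {6, 7, 8, 9, 19, 20}, so |A + B| = 6.
Verify: 6 ≥ 4? Yes ✓.

CD lower bound = 4, actual |A + B| = 6.


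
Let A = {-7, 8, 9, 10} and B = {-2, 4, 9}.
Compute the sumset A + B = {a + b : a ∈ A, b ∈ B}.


A + B = {a + b : a ∈ A, b ∈ B}.
Enumerate all |A|·|B| = 4·3 = 12 pairs (a, b) and collect distinct sums.
a = -7: -7+-2=-9, -7+4=-3, -7+9=2
a = 8: 8+-2=6, 8+4=12, 8+9=17
a = 9: 9+-2=7, 9+4=13, 9+9=18
a = 10: 10+-2=8, 10+4=14, 10+9=19
Collecting distinct sums: A + B = {-9, -3, 2, 6, 7, 8, 12, 13, 14, 17, 18, 19}
|A + B| = 12

A + B = {-9, -3, 2, 6, 7, 8, 12, 13, 14, 17, 18, 19}


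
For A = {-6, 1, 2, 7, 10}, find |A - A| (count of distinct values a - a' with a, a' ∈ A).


A - A = {a - a' : a, a' ∈ A}; |A| = 5.
Bounds: 2|A|-1 ≤ |A - A| ≤ |A|² - |A| + 1, i.e. 9 ≤ |A - A| ≤ 21.
Note: 0 ∈ A - A always (from a - a). The set is symmetric: if d ∈ A - A then -d ∈ A - A.
Enumerate nonzero differences d = a - a' with a > a' (then include -d):
Positive differences: {1, 3, 5, 6, 7, 8, 9, 13, 16}
Full difference set: {0} ∪ (positive diffs) ∪ (negative diffs).
|A - A| = 1 + 2·9 = 19 (matches direct enumeration: 19).

|A - A| = 19


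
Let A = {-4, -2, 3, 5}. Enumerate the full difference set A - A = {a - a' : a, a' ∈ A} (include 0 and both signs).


A - A = {a - a' : a, a' ∈ A}.
Compute a - a' for each ordered pair (a, a'):
a = -4: -4--4=0, -4--2=-2, -4-3=-7, -4-5=-9
a = -2: -2--4=2, -2--2=0, -2-3=-5, -2-5=-7
a = 3: 3--4=7, 3--2=5, 3-3=0, 3-5=-2
a = 5: 5--4=9, 5--2=7, 5-3=2, 5-5=0
Collecting distinct values (and noting 0 appears from a-a):
A - A = {-9, -7, -5, -2, 0, 2, 5, 7, 9}
|A - A| = 9

A - A = {-9, -7, -5, -2, 0, 2, 5, 7, 9}


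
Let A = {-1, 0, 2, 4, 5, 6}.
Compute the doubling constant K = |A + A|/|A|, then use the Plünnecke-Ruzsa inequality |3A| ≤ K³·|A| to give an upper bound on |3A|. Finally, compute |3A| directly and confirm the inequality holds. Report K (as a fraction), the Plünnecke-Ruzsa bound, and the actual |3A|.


|A| = 6.
Step 1: Compute A + A by enumerating all 36 pairs.
A + A = {-2, -1, 0, 1, 2, 3, 4, 5, 6, 7, 8, 9, 10, 11, 12}, so |A + A| = 15.
Step 2: Doubling constant K = |A + A|/|A| = 15/6 = 15/6 ≈ 2.5000.
Step 3: Plünnecke-Ruzsa gives |3A| ≤ K³·|A| = (2.5000)³ · 6 ≈ 93.7500.
Step 4: Compute 3A = A + A + A directly by enumerating all triples (a,b,c) ∈ A³; |3A| = 22.
Step 5: Check 22 ≤ 93.7500? Yes ✓.

K = 15/6, Plünnecke-Ruzsa bound K³|A| ≈ 93.7500, |3A| = 22, inequality holds.


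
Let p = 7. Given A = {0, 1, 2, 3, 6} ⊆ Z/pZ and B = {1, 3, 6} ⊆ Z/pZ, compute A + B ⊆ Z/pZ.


Work in Z/7Z: reduce every sum a + b modulo 7.
Enumerate all 15 pairs:
a = 0: 0+1=1, 0+3=3, 0+6=6
a = 1: 1+1=2, 1+3=4, 1+6=0
a = 2: 2+1=3, 2+3=5, 2+6=1
a = 3: 3+1=4, 3+3=6, 3+6=2
a = 6: 6+1=0, 6+3=2, 6+6=5
Distinct residues collected: {0, 1, 2, 3, 4, 5, 6}
|A + B| = 7 (out of 7 total residues).

A + B = {0, 1, 2, 3, 4, 5, 6}


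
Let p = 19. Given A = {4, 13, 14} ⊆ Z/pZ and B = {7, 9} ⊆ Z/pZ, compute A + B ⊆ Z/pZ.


Work in Z/19Z: reduce every sum a + b modulo 19.
Enumerate all 6 pairs:
a = 4: 4+7=11, 4+9=13
a = 13: 13+7=1, 13+9=3
a = 14: 14+7=2, 14+9=4
Distinct residues collected: {1, 2, 3, 4, 11, 13}
|A + B| = 6 (out of 19 total residues).

A + B = {1, 2, 3, 4, 11, 13}


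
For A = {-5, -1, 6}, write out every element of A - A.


A - A = {a - a' : a, a' ∈ A}.
Compute a - a' for each ordered pair (a, a'):
a = -5: -5--5=0, -5--1=-4, -5-6=-11
a = -1: -1--5=4, -1--1=0, -1-6=-7
a = 6: 6--5=11, 6--1=7, 6-6=0
Collecting distinct values (and noting 0 appears from a-a):
A - A = {-11, -7, -4, 0, 4, 7, 11}
|A - A| = 7

A - A = {-11, -7, -4, 0, 4, 7, 11}


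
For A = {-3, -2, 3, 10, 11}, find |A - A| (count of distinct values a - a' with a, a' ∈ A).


A - A = {a - a' : a, a' ∈ A}; |A| = 5.
Bounds: 2|A|-1 ≤ |A - A| ≤ |A|² - |A| + 1, i.e. 9 ≤ |A - A| ≤ 21.
Note: 0 ∈ A - A always (from a - a). The set is symmetric: if d ∈ A - A then -d ∈ A - A.
Enumerate nonzero differences d = a - a' with a > a' (then include -d):
Positive differences: {1, 5, 6, 7, 8, 12, 13, 14}
Full difference set: {0} ∪ (positive diffs) ∪ (negative diffs).
|A - A| = 1 + 2·8 = 17 (matches direct enumeration: 17).

|A - A| = 17


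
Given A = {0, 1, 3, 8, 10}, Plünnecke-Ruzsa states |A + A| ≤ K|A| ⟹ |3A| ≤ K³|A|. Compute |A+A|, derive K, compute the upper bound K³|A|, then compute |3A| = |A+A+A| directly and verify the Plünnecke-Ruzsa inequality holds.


|A| = 5.
Step 1: Compute A + A by enumerating all 25 pairs.
A + A = {0, 1, 2, 3, 4, 6, 8, 9, 10, 11, 13, 16, 18, 20}, so |A + A| = 14.
Step 2: Doubling constant K = |A + A|/|A| = 14/5 = 14/5 ≈ 2.8000.
Step 3: Plünnecke-Ruzsa gives |3A| ≤ K³·|A| = (2.8000)³ · 5 ≈ 109.7600.
Step 4: Compute 3A = A + A + A directly by enumerating all triples (a,b,c) ∈ A³; |3A| = 26.
Step 5: Check 26 ≤ 109.7600? Yes ✓.

K = 14/5, Plünnecke-Ruzsa bound K³|A| ≈ 109.7600, |3A| = 26, inequality holds.


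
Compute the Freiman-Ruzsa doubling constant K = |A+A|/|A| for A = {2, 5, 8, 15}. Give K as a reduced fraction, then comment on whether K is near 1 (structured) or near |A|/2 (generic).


|A| = 4.
Compute A + A by enumerating all 16 pairs.
A + A = {4, 7, 10, 13, 16, 17, 20, 23, 30}, so |A + A| = 9.
K = |A + A| / |A| = 9/4 (already in lowest terms) ≈ 2.2500.
Reference: AP of size 4 gives K = 7/4 ≈ 1.7500; a fully generic set of size 4 gives K ≈ 2.5000.

|A| = 4, |A + A| = 9, K = 9/4.


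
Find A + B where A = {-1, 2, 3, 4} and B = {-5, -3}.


A + B = {a + b : a ∈ A, b ∈ B}.
Enumerate all |A|·|B| = 4·2 = 8 pairs (a, b) and collect distinct sums.
a = -1: -1+-5=-6, -1+-3=-4
a = 2: 2+-5=-3, 2+-3=-1
a = 3: 3+-5=-2, 3+-3=0
a = 4: 4+-5=-1, 4+-3=1
Collecting distinct sums: A + B = {-6, -4, -3, -2, -1, 0, 1}
|A + B| = 7

A + B = {-6, -4, -3, -2, -1, 0, 1}


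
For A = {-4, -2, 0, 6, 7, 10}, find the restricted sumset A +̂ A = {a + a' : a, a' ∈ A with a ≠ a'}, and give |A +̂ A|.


Restricted sumset: A +̂ A = {a + a' : a ∈ A, a' ∈ A, a ≠ a'}.
Equivalently, take A + A and drop any sum 2a that is achievable ONLY as a + a for a ∈ A (i.e. sums representable only with equal summands).
Enumerate pairs (a, a') with a < a' (symmetric, so each unordered pair gives one sum; this covers all a ≠ a'):
  -4 + -2 = -6
  -4 + 0 = -4
  -4 + 6 = 2
  -4 + 7 = 3
  -4 + 10 = 6
  -2 + 0 = -2
  -2 + 6 = 4
  -2 + 7 = 5
  -2 + 10 = 8
  0 + 6 = 6
  0 + 7 = 7
  0 + 10 = 10
  6 + 7 = 13
  6 + 10 = 16
  7 + 10 = 17
Collected distinct sums: {-6, -4, -2, 2, 3, 4, 5, 6, 7, 8, 10, 13, 16, 17}
|A +̂ A| = 14
(Reference bound: |A +̂ A| ≥ 2|A| - 3 for |A| ≥ 2, with |A| = 6 giving ≥ 9.)

|A +̂ A| = 14


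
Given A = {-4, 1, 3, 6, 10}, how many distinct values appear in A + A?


A + A = {a + a' : a, a' ∈ A}; |A| = 5.
General bounds: 2|A| - 1 ≤ |A + A| ≤ |A|(|A|+1)/2, i.e. 9 ≤ |A + A| ≤ 15.
Lower bound 2|A|-1 is attained iff A is an arithmetic progression.
Enumerate sums a + a' for a ≤ a' (symmetric, so this suffices):
a = -4: -4+-4=-8, -4+1=-3, -4+3=-1, -4+6=2, -4+10=6
a = 1: 1+1=2, 1+3=4, 1+6=7, 1+10=11
a = 3: 3+3=6, 3+6=9, 3+10=13
a = 6: 6+6=12, 6+10=16
a = 10: 10+10=20
Distinct sums: {-8, -3, -1, 2, 4, 6, 7, 9, 11, 12, 13, 16, 20}
|A + A| = 13

|A + A| = 13


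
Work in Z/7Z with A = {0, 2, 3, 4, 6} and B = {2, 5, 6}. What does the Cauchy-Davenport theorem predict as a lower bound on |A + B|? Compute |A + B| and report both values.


Cauchy-Davenport: |A + B| ≥ min(p, |A| + |B| - 1) for A, B nonempty in Z/pZ.
|A| = 5, |B| = 3, p = 7.
CD lower bound = min(7, 5 + 3 - 1) = min(7, 7) = 7.
Compute A + B mod 7 directly:
a = 0: 0+2=2, 0+5=5, 0+6=6
a = 2: 2+2=4, 2+5=0, 2+6=1
a = 3: 3+2=5, 3+5=1, 3+6=2
a = 4: 4+2=6, 4+5=2, 4+6=3
a = 6: 6+2=1, 6+5=4, 6+6=5
A + B = {0, 1, 2, 3, 4, 5, 6}, so |A + B| = 7.
Verify: 7 ≥ 7? Yes ✓.

CD lower bound = 7, actual |A + B| = 7.


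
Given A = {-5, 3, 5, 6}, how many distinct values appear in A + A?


A + A = {a + a' : a, a' ∈ A}; |A| = 4.
General bounds: 2|A| - 1 ≤ |A + A| ≤ |A|(|A|+1)/2, i.e. 7 ≤ |A + A| ≤ 10.
Lower bound 2|A|-1 is attained iff A is an arithmetic progression.
Enumerate sums a + a' for a ≤ a' (symmetric, so this suffices):
a = -5: -5+-5=-10, -5+3=-2, -5+5=0, -5+6=1
a = 3: 3+3=6, 3+5=8, 3+6=9
a = 5: 5+5=10, 5+6=11
a = 6: 6+6=12
Distinct sums: {-10, -2, 0, 1, 6, 8, 9, 10, 11, 12}
|A + A| = 10

|A + A| = 10
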